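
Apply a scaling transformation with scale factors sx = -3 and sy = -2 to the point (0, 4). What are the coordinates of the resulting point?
(0, -8)

Scaling matrix:
[[-3, 0], [0, -2]]
Result: (0 × -3, 4 × -2) = (0, -8)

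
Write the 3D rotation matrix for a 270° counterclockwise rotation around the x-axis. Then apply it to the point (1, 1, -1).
R = [[1, 0, 0], [0, 0, 1], [0, -1, 0]]; R·(1, 1, -1) = (1, -1, -1)

Rotation matrix for 270° around x-axis:
cos(270°) = 0, sin(270°) = -1
R = [[1, 0, 0], [0, 0, 1], [0, -1, 0]]
Apply to (1, 1, -1): R·[1, 1, -1]ᵀ = (1, -1, -1)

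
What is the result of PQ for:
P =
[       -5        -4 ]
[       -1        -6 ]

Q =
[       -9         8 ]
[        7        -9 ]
PQ =
[       17        -4 ]
[      -33        46 ]

Matrix multiplication: (PQ)[i][j] = sum over k of P[i][k] * Q[k][j].
  (PQ)[0][0] = (-5)*(-9) + (-4)*(7) = 17
  (PQ)[0][1] = (-5)*(8) + (-4)*(-9) = -4
  (PQ)[1][0] = (-1)*(-9) + (-6)*(7) = -33
  (PQ)[1][1] = (-1)*(8) + (-6)*(-9) = 46
PQ =
[       17        -4 ]
[      -33        46 ]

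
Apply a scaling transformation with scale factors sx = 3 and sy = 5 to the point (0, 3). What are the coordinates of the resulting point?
(0, 15)

Scaling matrix:
[[3, 0], [0, 5]]
Result: (0 × 3, 3 × 5) = (0, 15)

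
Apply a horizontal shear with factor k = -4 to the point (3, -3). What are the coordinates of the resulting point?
(15, -3)

Shear matrix for horizontal shear with factor k = -4:
[[1, -4], [0, 1]]
Result: (3, -3) → (15, -3)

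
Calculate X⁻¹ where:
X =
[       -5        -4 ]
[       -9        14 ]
det(X) = -106
X⁻¹ =
[    -7/53     -2/53 ]
[   -9/106     5/106 ]

For a 2×2 matrix X = [[a, b], [c, d]] with det(X) ≠ 0, X⁻¹ = (1/det(X)) * [[d, -b], [-c, a]].
det(X) = (-5)*(14) - (-4)*(-9) = -70 - 36 = -106.
X⁻¹ = (1/-106) * [[14, 4], [9, -5]].
Dividing each entry by -106 and reducing:
X⁻¹ =
[    -7/53     -2/53 ]
[   -9/106     5/106 ]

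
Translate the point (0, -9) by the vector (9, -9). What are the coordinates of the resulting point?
(9, -18)

Translation by (9, -9):
x' = 0 + 9 = 9
y' = -9 + -9 = -18
Homogeneous matrix: [[1, 0, 9], [0, 1, -9], [0, 0, 1]]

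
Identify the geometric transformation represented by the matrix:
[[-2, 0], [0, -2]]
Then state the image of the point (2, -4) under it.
uniform scaling by factor -2; image of (2, -4) is (-4, 8)

This is a diagonal matrix with equal entries -2, so it scales both axes by the same factor -2.
The matrix [[-2, 0], [0, -2]] represents: uniform scaling by factor -2.
Applying it to (2, -4): [-2·2 + 0·-4, 0·2 + -2·-4] = (-4, 8).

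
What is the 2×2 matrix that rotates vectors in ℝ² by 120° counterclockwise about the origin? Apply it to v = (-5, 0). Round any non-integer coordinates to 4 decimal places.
R = [[-1/2, -√3/2], [√3/2, -1/2]]; R·v = (2.5000, -4.3301)

A counterclockwise rotation by angle θ in ℝ² has matrix R(θ) = [[cos θ, -sin θ], [sin θ, cos θ]].
For θ = 120°: cos θ = -1/2, sin θ = √3/2.
R(120°) = [[-1/2, -√3/2], [√3/2, -1/2]].
R·v = [-1/2·-5 + (-√3/2)·0, √3/2·-5 + -1/2·0] = (2.5000, -4.3301).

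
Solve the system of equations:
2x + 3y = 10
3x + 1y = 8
x = 2, y = 2

Use elimination (row reduction):
Equation 1: 2x + 3y = 10.
Equation 2: 3x + 1y = 8.
Multiply Eq1 by 3 and Eq2 by 2: 6x + 9y = 30;  6x + 2y = 16.
Subtract: (-7)y = -14, so y = 2.
Back-substitute into Eq1: 2x + 3*(2) = 10, so x = 2.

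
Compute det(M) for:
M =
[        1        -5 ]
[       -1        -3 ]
det(M) = -8

For a 2×2 matrix [[a, b], [c, d]], det = a*d - b*c.
det(M) = (1)*(-3) - (-5)*(-1) = -3 - 5 = -8.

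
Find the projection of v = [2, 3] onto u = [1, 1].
[5/2, 5/2]

The projection of v onto u is proj_u(v) = ((v·u) / (u·u)) · u.
v·u = (2)*(1) + (3)*(1) = 5.
u·u = (1)*(1) + (1)*(1) = 2.
coefficient = 5 / 2 = 5/2.
proj_u(v) = 5/2 · [1, 1] = [5/2, 5/2].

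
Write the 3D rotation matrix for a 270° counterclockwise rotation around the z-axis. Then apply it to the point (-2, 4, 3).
R = [[0, 1, 0], [-1, 0, 0], [0, 0, 1]]; R·(-2, 4, 3) = (4, 2, 3)

Rotation matrix for 270° around z-axis:
cos(270°) = 0, sin(270°) = -1
R = [[0, 1, 0], [-1, 0, 0], [0, 0, 1]]
Apply to (-2, 4, 3): R·[-2, 4, 3]ᵀ = (4, 2, 3)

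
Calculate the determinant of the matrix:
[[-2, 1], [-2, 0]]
2

For a 2×2 matrix [[a, b], [c, d]], det = ad - bc
det = (-2)(0) - (1)(-2) = 0 - -2 = 2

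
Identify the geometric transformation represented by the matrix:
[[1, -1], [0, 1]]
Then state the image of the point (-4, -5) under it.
horizontal shear with factor -1; image of (-4, -5) is (1, -5)

The matrix [[1, k], [0, 1]] sends (x, y) to (x + -1y, y), leaving the y-coordinate fixed: a horizontal shear.
The matrix [[1, -1], [0, 1]] represents: horizontal shear with factor -1.
Applying it to (-4, -5): [1·-4 + -1·-5, 0·-4 + 1·-5] = (1, -5).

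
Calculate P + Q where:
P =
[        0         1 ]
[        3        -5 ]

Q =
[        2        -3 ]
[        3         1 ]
P + Q =
[        2        -2 ]
[        6        -4 ]

Matrix addition is elementwise: (P+Q)[i][j] = P[i][j] + Q[i][j].
  (P+Q)[0][0] = (0) + (2) = 2
  (P+Q)[0][1] = (1) + (-3) = -2
  (P+Q)[1][0] = (3) + (3) = 6
  (P+Q)[1][1] = (-5) + (1) = -4
P + Q =
[        2        -2 ]
[        6        -4 ]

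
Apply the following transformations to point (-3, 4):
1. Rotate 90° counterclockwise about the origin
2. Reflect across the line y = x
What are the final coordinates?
(-3, -4)

Step 1: Rotate 90° → (-4, -3)
Step 2: Reflect across the line y = x → (-3, -4)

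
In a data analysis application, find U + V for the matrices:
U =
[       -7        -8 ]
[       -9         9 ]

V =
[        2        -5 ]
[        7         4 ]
U + V =
[       -5       -13 ]
[       -2        13 ]

Matrix addition is elementwise: (U+V)[i][j] = U[i][j] + V[i][j].
  (U+V)[0][0] = (-7) + (2) = -5
  (U+V)[0][1] = (-8) + (-5) = -13
  (U+V)[1][0] = (-9) + (7) = -2
  (U+V)[1][1] = (9) + (4) = 13
U + V =
[       -5       -13 ]
[       -2        13 ]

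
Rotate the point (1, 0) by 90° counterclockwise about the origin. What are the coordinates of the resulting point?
(0, 1)

Rotation matrix R(θ) = [[cos θ, -sin θ], [sin θ, cos θ]]; for θ = 90°:
R = [[0, -1], [1, 0]]
Result: R × [1, 0]ᵀ = [0·1 + (-1)·0, 1·1 + (0)·0]ᵀ = (0, 1)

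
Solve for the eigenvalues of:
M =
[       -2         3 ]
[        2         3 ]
λ = -3, 4

Solve det(M - λI) = 0. For a 2×2 matrix the characteristic equation is λ² - (trace)λ + det = 0.
trace(M) = a + d = -2 + 3 = 1.
det(M) = a*d - b*c = (-2)*(3) - (3)*(2) = -6 - 6 = -12.
Characteristic equation: λ² - (1)λ + (-12) = 0.
Discriminant = (1)² - 4*(-12) = 1 + 48 = 49.
λ = (1 ± √49) / 2 = (1 ± 7) / 2 = -3, 4.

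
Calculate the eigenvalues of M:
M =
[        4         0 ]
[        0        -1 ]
λ = -1, 4

Solve det(M - λI) = 0. For a 2×2 matrix the characteristic equation is λ² - (trace)λ + det = 0.
trace(M) = a + d = 4 - 1 = 3.
det(M) = a*d - b*c = (4)*(-1) - (0)*(0) = -4 - 0 = -4.
Characteristic equation: λ² - (3)λ + (-4) = 0.
Discriminant = (3)² - 4*(-4) = 9 + 16 = 25.
λ = (3 ± √25) / 2 = (3 ± 5) / 2 = -1, 4.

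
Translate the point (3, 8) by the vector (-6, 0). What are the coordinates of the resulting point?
(-3, 8)

Translation by (-6, 0):
x' = 3 + -6 = -3
y' = 8 + 0 = 8
Homogeneous matrix: [[1, 0, -6], [0, 1, 0], [0, 0, 1]]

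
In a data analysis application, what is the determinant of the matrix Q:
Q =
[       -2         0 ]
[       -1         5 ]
det(Q) = -10

For a 2×2 matrix [[a, b], [c, d]], det = a*d - b*c.
det(Q) = (-2)*(5) - (0)*(-1) = -10 - 0 = -10.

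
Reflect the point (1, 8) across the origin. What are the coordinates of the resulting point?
(-1, -8)

Reflection across origin: (1, 8) → (-1, -8)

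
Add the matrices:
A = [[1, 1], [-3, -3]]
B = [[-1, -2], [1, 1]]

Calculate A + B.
[[0, -1], [-2, -2]]

Add corresponding elements:
(1)+(-1)=0
(1)+(-2)=-1
(-3)+(1)=-2
(-3)+(1)=-2
A + B = [[0, -1], [-2, -2]]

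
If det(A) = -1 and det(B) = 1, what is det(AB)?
-1

Use the multiplicative property of determinants: det(AB) = det(A)*det(B).
det(AB) = (-1)*(1) = -1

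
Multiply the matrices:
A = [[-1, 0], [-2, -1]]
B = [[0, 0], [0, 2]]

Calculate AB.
[[0, 0], [0, -2]]

Each entry (i,j) of AB = sum over k of A[i][k]*B[k][j].
(AB)[0][0] = (-1)*(0) + (0)*(0) = 0
(AB)[0][1] = (-1)*(0) + (0)*(2) = 0
(AB)[1][0] = (-2)*(0) + (-1)*(0) = 0
(AB)[1][1] = (-2)*(0) + (-1)*(2) = -2
AB = [[0, 0], [0, -2]]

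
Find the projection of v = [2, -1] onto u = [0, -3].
[0, -1]

The projection of v onto u is proj_u(v) = ((v·u) / (u·u)) · u.
v·u = (2)*(0) + (-1)*(-3) = 3.
u·u = (0)*(0) + (-3)*(-3) = 9.
coefficient = 3 / 9 = 1/3.
proj_u(v) = 1/3 · [0, -3] = [0, -1].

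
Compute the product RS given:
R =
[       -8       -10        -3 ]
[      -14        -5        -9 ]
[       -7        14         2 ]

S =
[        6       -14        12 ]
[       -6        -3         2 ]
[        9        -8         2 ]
RS =
[      -15       166      -122 ]
[     -135       283      -196 ]
[     -108        40       -52 ]

Matrix multiplication: (RS)[i][j] = sum over k of R[i][k] * S[k][j].
  (RS)[0][0] = (-8)*(6) + (-10)*(-6) + (-3)*(9) = -15
  (RS)[0][1] = (-8)*(-14) + (-10)*(-3) + (-3)*(-8) = 166
  (RS)[0][2] = (-8)*(12) + (-10)*(2) + (-3)*(2) = -122
  (RS)[1][0] = (-14)*(6) + (-5)*(-6) + (-9)*(9) = -135
  (RS)[1][1] = (-14)*(-14) + (-5)*(-3) + (-9)*(-8) = 283
  (RS)[1][2] = (-14)*(12) + (-5)*(2) + (-9)*(2) = -196
  (RS)[2][0] = (-7)*(6) + (14)*(-6) + (2)*(9) = -108
  (RS)[2][1] = (-7)*(-14) + (14)*(-3) + (2)*(-8) = 40
  (RS)[2][2] = (-7)*(12) + (14)*(2) + (2)*(2) = -52
RS =
[      -15       166      -122 ]
[     -135       283      -196 ]
[     -108        40       -52 ]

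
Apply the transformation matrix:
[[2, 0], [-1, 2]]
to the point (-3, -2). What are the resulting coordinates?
(-6, -1)

Matrix multiplication:
[[2, 0], [-1, 2]] × [-3, -2]ᵀ
= [2×-3 + 0×-2, -1×-3 + 2×-2]ᵀ
= [-6.0000, -1.0000]ᵀ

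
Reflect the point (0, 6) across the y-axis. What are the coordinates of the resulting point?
(0, 6)

Reflection across y-axis: (0, 6) → (0, 6)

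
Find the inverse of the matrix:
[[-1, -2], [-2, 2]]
[[-1/3, -1/3], [-1/3, 1/6]]

For [[a,b],[c,d]], inverse = (1/det)·[[d,-b],[-c,a]]
det = -1·2 - -2·-2 = -6
Inverse = (1/-6)·[[2, 2], [2, -1]]
        = [[-1/3, -1/3], [-1/3, 1/6]]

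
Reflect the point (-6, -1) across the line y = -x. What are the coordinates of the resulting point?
(1, 6)

Reflection across line y = -x: (-6, -1) → (1, 6)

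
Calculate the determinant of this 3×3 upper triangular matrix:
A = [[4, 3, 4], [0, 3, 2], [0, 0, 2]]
24

The determinant of a triangular matrix is the product of its diagonal entries (the off-diagonal entries above the diagonal do not affect it).
det(A) = (4) * (3) * (2) = 24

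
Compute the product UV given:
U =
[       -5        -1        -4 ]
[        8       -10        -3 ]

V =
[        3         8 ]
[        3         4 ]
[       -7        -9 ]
UV =
[       10        -8 ]
[       15        51 ]

Matrix multiplication: (UV)[i][j] = sum over k of U[i][k] * V[k][j].
  (UV)[0][0] = (-5)*(3) + (-1)*(3) + (-4)*(-7) = 10
  (UV)[0][1] = (-5)*(8) + (-1)*(4) + (-4)*(-9) = -8
  (UV)[1][0] = (8)*(3) + (-10)*(3) + (-3)*(-7) = 15
  (UV)[1][1] = (8)*(8) + (-10)*(4) + (-3)*(-9) = 51
UV =
[       10        -8 ]
[       15        51 ]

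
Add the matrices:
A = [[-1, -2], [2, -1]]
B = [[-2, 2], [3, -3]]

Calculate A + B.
[[-3, 0], [5, -4]]

Add corresponding elements:
(-1)+(-2)=-3
(-2)+(2)=0
(2)+(3)=5
(-1)+(-3)=-4
A + B = [[-3, 0], [5, -4]]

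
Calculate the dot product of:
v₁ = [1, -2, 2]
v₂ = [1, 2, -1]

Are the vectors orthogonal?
-5, No

The dot product is the sum of products of corresponding components.
v₁·v₂ = (1)*(1) + (-2)*(2) + (2)*(-1) = 1 - 4 - 2 = -5.
Two vectors are orthogonal iff their dot product is 0; here the dot product is -5, so the vectors are not orthogonal.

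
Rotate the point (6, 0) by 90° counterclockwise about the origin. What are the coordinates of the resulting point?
(0, 6)

Rotation matrix R(θ) = [[cos θ, -sin θ], [sin θ, cos θ]]; for θ = 90°:
R = [[0, -1], [1, 0]]
Result: R × [6, 0]ᵀ = [0·6 + (-1)·0, 1·6 + (0)·0]ᵀ = (0, 6)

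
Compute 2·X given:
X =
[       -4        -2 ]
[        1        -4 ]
2X =
[       -8        -4 ]
[        2        -8 ]

Scalar multiplication is elementwise: (2X)[i][j] = 2 * X[i][j].
  (2X)[0][0] = 2 * (-4) = -8
  (2X)[0][1] = 2 * (-2) = -4
  (2X)[1][0] = 2 * (1) = 2
  (2X)[1][1] = 2 * (-4) = -8
2X =
[       -8        -4 ]
[        2        -8 ]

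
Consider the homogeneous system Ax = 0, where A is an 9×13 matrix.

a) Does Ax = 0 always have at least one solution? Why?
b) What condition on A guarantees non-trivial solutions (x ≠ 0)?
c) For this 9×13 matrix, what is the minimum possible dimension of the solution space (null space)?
a) Yes, x = 0 is always a solution. b) When A has linearly dependent columns (rank < n). c) Minimum nullity = 4.

a) x = 0 satisfies A·0 = 0, so the zero vector is always a solution.
b) Non-trivial solutions exist iff the columns of A are linearly dependent, equivalently rank(A) < n (the number of columns).
c) By rank-nullity, rank(A) + nullity(A) = n = 13. Since A has only 9 rows, rank(A) ≤ 9, so nullity(A) ≥ 13 - 9 = 4.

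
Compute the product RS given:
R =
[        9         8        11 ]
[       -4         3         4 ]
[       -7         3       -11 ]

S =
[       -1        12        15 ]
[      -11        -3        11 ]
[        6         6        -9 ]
RS =
[      -31       150       124 ]
[       -5       -33       -63 ]
[      -92      -159        27 ]

Matrix multiplication: (RS)[i][j] = sum over k of R[i][k] * S[k][j].
  (RS)[0][0] = (9)*(-1) + (8)*(-11) + (11)*(6) = -31
  (RS)[0][1] = (9)*(12) + (8)*(-3) + (11)*(6) = 150
  (RS)[0][2] = (9)*(15) + (8)*(11) + (11)*(-9) = 124
  (RS)[1][0] = (-4)*(-1) + (3)*(-11) + (4)*(6) = -5
  (RS)[1][1] = (-4)*(12) + (3)*(-3) + (4)*(6) = -33
  (RS)[1][2] = (-4)*(15) + (3)*(11) + (4)*(-9) = -63
  (RS)[2][0] = (-7)*(-1) + (3)*(-11) + (-11)*(6) = -92
  (RS)[2][1] = (-7)*(12) + (3)*(-3) + (-11)*(6) = -159
  (RS)[2][2] = (-7)*(15) + (3)*(11) + (-11)*(-9) = 27
RS =
[      -31       150       124 ]
[       -5       -33       -63 ]
[      -92      -159        27 ]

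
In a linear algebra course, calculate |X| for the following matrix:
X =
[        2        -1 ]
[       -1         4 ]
det(X) = 7

For a 2×2 matrix [[a, b], [c, d]], det = a*d - b*c.
det(X) = (2)*(4) - (-1)*(-1) = 8 - 1 = 7.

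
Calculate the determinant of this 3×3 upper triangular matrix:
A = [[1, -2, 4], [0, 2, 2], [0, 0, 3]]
6

The determinant of a triangular matrix is the product of its diagonal entries (the off-diagonal entries above the diagonal do not affect it).
det(A) = (1) * (2) * (3) = 6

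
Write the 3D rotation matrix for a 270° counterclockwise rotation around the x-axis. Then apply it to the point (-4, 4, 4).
R = [[1, 0, 0], [0, 0, 1], [0, -1, 0]]; R·(-4, 4, 4) = (-4, 4, -4)

Rotation matrix for 270° around x-axis:
cos(270°) = 0, sin(270°) = -1
R = [[1, 0, 0], [0, 0, 1], [0, -1, 0]]
Apply to (-4, 4, 4): R·[-4, 4, 4]ᵀ = (-4, 4, -4)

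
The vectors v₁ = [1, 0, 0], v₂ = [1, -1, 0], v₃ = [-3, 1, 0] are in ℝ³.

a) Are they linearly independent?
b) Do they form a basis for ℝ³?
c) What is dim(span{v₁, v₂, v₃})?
Not independent, not a basis, dim(span) = 2

Check whether v₃ can be written as a linear combination of v₁ and v₂.
v₃ = (-2)·v₁ + (-1)·v₂ = [-3, 1, 0], so the three vectors are linearly dependent.
Thus they do not form a basis for ℝ³, and dim(span{v₁, v₂, v₃}) = 2 (spanned by v₁ and v₂).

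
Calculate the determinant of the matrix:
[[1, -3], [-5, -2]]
-17

For a 2×2 matrix [[a, b], [c, d]], det = ad - bc
det = (1)(-2) - (-3)(-5) = -2 - 15 = -17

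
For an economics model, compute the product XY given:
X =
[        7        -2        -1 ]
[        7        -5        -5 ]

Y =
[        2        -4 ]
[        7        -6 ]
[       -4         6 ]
XY =
[        4       -22 ]
[       -1       -28 ]

Matrix multiplication: (XY)[i][j] = sum over k of X[i][k] * Y[k][j].
  (XY)[0][0] = (7)*(2) + (-2)*(7) + (-1)*(-4) = 4
  (XY)[0][1] = (7)*(-4) + (-2)*(-6) + (-1)*(6) = -22
  (XY)[1][0] = (7)*(2) + (-5)*(7) + (-5)*(-4) = -1
  (XY)[1][1] = (7)*(-4) + (-5)*(-6) + (-5)*(6) = -28
XY =
[        4       -22 ]
[       -1       -28 ]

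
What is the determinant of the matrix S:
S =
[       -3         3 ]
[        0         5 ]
det(S) = -15

For a 2×2 matrix [[a, b], [c, d]], det = a*d - b*c.
det(S) = (-3)*(5) - (3)*(0) = -15 - 0 = -15.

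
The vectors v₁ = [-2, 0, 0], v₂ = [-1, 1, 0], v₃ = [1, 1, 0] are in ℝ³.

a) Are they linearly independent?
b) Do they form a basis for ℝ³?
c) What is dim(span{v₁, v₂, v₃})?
Not independent, not a basis, dim(span) = 2

Check whether v₃ can be written as a linear combination of v₁ and v₂.
v₃ = (-1)·v₁ + (1)·v₂ = [1, 1, 0], so the three vectors are linearly dependent.
Thus they do not form a basis for ℝ³, and dim(span{v₁, v₂, v₃}) = 2 (spanned by v₁ and v₂).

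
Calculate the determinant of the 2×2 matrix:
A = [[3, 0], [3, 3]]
9

For A = [[a, b], [c, d]], det(A) = a*d - b*c.
det(A) = (3)*(3) - (0)*(3) = 9 - 0 = 9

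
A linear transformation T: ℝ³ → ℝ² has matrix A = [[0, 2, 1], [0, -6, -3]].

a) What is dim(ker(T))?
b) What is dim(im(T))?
dim(ker) = 2, dim(im) = 1

Observe that row 2 = -3 × row 1 (so the rows are linearly dependent).
Thus rank(A) = 1 (only one linearly independent row).
dim(im(T)) = rank(A) = 1.
By the rank-nullity theorem applied to T: ℝ³ → ℝ², rank(A) + nullity(A) = 3 (the domain dimension), so dim(ker(T)) = 3 - 1 = 2.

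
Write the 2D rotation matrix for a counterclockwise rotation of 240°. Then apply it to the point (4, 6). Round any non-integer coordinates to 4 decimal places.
R = [[-1/2, √3/2], [-√3/2, -1/2]]; R·(4, 6) = (3.1962, -6.4641)

Rotation matrix formula: R(θ) = [[cos θ, -sin θ], [sin θ, cos θ]]
For θ = 240°:
cos(240°) = -1/2
sin(240°) = -√3/2
R = [[-1/2, √3/2], [-√3/2, -1/2]]
Apply to (4, 6): [-1/2·4 + (√3/2)·6, -√3/2·4 + -1/2·6] = (3.1962, -6.4641)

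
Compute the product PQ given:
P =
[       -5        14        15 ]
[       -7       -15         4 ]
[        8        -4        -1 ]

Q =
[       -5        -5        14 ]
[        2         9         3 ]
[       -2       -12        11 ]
PQ =
[       23       -29       137 ]
[       -3      -148       -99 ]
[      -46       -64        89 ]

Matrix multiplication: (PQ)[i][j] = sum over k of P[i][k] * Q[k][j].
  (PQ)[0][0] = (-5)*(-5) + (14)*(2) + (15)*(-2) = 23
  (PQ)[0][1] = (-5)*(-5) + (14)*(9) + (15)*(-12) = -29
  (PQ)[0][2] = (-5)*(14) + (14)*(3) + (15)*(11) = 137
  (PQ)[1][0] = (-7)*(-5) + (-15)*(2) + (4)*(-2) = -3
  (PQ)[1][1] = (-7)*(-5) + (-15)*(9) + (4)*(-12) = -148
  (PQ)[1][2] = (-7)*(14) + (-15)*(3) + (4)*(11) = -99
  (PQ)[2][0] = (8)*(-5) + (-4)*(2) + (-1)*(-2) = -46
  (PQ)[2][1] = (8)*(-5) + (-4)*(9) + (-1)*(-12) = -64
  (PQ)[2][2] = (8)*(14) + (-4)*(3) + (-1)*(11) = 89
PQ =
[       23       -29       137 ]
[       -3      -148       -99 ]
[      -46       -64        89 ]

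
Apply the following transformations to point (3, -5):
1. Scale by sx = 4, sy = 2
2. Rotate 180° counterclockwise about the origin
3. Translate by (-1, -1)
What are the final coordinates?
(-13, 9)

Step 1: Scale → (12, -10)
Step 2: Rotate 180° → (-12, 10)
Step 3: Translate → (-13, 9)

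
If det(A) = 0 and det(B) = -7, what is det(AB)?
0

Use the multiplicative property of determinants: det(AB) = det(A)*det(B).
det(AB) = (0)*(-7) = 0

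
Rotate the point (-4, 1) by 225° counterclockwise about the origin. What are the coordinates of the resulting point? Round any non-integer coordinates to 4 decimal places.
(3.5355, 2.1213)

Rotation matrix R(θ) = [[cos θ, -sin θ], [sin θ, cos θ]]; for θ = 225°:
R = [[-√2/2, √2/2], [-√2/2, -√2/2]]
Result: R × [-4, 1]ᵀ = [-√2/2·-4 + (√2/2)·1, -√2/2·-4 + (-√2/2)·1]ᵀ = (3.5355, 2.1213)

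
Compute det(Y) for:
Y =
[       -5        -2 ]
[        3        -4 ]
det(Y) = 26

For a 2×2 matrix [[a, b], [c, d]], det = a*d - b*c.
det(Y) = (-5)*(-4) - (-2)*(3) = 20 + 6 = 26.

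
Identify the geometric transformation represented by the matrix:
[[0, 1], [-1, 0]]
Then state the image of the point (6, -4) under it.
rotation by 90° clockwise (i.e., 270° counterclockwise); image of (6, -4) is (-4, -6)

This matches the form [[cos θ, -sin θ], [sin θ, cos θ]] of a rotation matrix; reading off cos θ and sin θ gives the angle.
The matrix [[0, 1], [-1, 0]] represents: rotation by 90° clockwise (i.e., 270° counterclockwise).
Applying it to (6, -4): [0·6 + 1·-4, -1·6 + 0·-4] = (-4, -6).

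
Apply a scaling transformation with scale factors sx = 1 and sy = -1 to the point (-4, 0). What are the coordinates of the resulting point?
(-4, 0)

Scaling matrix:
[[1, 0], [0, -1]]
Result: (-4 × 1, 0 × -1) = (-4, 0)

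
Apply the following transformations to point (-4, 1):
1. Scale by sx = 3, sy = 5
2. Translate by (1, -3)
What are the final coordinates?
(-11, 2)

Step 1: Scale (-4, 1) by (sx, sy) = (3, 5) → (-12, 5)
Step 2: Translate by (1, -3) → (-11, 2)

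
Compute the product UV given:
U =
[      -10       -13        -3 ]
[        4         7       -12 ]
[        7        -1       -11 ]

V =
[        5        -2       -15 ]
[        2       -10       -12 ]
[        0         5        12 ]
UV =
[      -76       135       270 ]
[       34      -138      -288 ]
[       33       -59      -225 ]

Matrix multiplication: (UV)[i][j] = sum over k of U[i][k] * V[k][j].
  (UV)[0][0] = (-10)*(5) + (-13)*(2) + (-3)*(0) = -76
  (UV)[0][1] = (-10)*(-2) + (-13)*(-10) + (-3)*(5) = 135
  (UV)[0][2] = (-10)*(-15) + (-13)*(-12) + (-3)*(12) = 270
  (UV)[1][0] = (4)*(5) + (7)*(2) + (-12)*(0) = 34
  (UV)[1][1] = (4)*(-2) + (7)*(-10) + (-12)*(5) = -138
  (UV)[1][2] = (4)*(-15) + (7)*(-12) + (-12)*(12) = -288
  (UV)[2][0] = (7)*(5) + (-1)*(2) + (-11)*(0) = 33
  (UV)[2][1] = (7)*(-2) + (-1)*(-10) + (-11)*(5) = -59
  (UV)[2][2] = (7)*(-15) + (-1)*(-12) + (-11)*(12) = -225
UV =
[      -76       135       270 ]
[       34      -138      -288 ]
[       33       -59      -225 ]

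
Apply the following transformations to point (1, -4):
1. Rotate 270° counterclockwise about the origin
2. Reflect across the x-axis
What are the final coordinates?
(-4, 1)

Step 1: Rotate 270° → (-4, -1)
Step 2: Reflect across the x-axis → (-4, 1)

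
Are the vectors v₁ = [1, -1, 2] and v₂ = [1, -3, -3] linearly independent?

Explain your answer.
Yes, linearly independent

Two vectors are linearly dependent iff one is a scalar multiple of the other.
No single scalar k satisfies v₂ = k·v₁ (the ratios of corresponding entries disagree), so v₁ and v₂ are linearly independent.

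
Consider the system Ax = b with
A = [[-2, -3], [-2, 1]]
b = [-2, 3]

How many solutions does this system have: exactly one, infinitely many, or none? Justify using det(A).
Exactly one solution

Compute det(A) = (-2)*(1) - (-3)*(-2) = -8.
Because det(A) ≠ 0, A is invertible and Ax = b has a unique solution for every b (here x = A⁻¹ b).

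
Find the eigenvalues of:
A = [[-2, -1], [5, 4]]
λ = -1, 3

Solve det(A - λI) = 0. For a 2×2 matrix this is λ² - (trace)λ + det = 0.
trace(A) = -2 + 4 = 2.
det(A) = (-2)*(4) - (-1)*(5) = -8 + 5 = -3.
Characteristic equation: λ² - (2)λ + (-3) = 0.
Discriminant: (2)² - 4*(-3) = 4 + 12 = 16.
Roots: λ = (2 ± √16) / 2 = -1, 3.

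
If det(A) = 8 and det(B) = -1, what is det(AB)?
-8

Use the multiplicative property of determinants: det(AB) = det(A)*det(B).
det(AB) = (8)*(-1) = -8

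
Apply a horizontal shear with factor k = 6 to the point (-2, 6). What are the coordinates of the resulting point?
(34, 6)

Shear matrix for horizontal shear with factor k = 6:
[[1, 6], [0, 1]]
Result: (-2, 6) → (34, 6)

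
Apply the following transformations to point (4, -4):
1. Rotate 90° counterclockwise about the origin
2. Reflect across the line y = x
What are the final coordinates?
(4, 4)

Step 1: Rotate 90° → (4, 4)
Step 2: Reflect across the line y = x → (4, 4)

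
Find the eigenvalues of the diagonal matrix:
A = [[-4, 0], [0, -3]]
λ₁ = -4, λ₂ = -3

The characteristic polynomial of A is det(A - λI) = (-4 - λ)(-3 - λ) = 0.
The roots are λ = -4 and λ = -3, so the eigenvalues are the diagonal entries.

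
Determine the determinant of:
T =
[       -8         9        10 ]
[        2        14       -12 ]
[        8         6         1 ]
det(T) = -2570

Expand along row 0 (cofactor expansion): det(T) = a*(e*i - f*h) - b*(d*i - f*g) + c*(d*h - e*g), where the 3×3 is [[a, b, c], [d, e, f], [g, h, i]].
Minor M_00 = (14)*(1) - (-12)*(6) = 14 + 72 = 86.
Minor M_01 = (2)*(1) - (-12)*(8) = 2 + 96 = 98.
Minor M_02 = (2)*(6) - (14)*(8) = 12 - 112 = -100.
det(T) = (-8)*(86) - (9)*(98) + (10)*(-100) = -688 - 882 - 1000 = -2570.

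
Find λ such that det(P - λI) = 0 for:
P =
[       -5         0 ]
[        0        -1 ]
λ = -5, -1

Solve det(P - λI) = 0. For a 2×2 matrix the characteristic equation is λ² - (trace)λ + det = 0.
trace(P) = a + d = -5 - 1 = -6.
det(P) = a*d - b*c = (-5)*(-1) - (0)*(0) = 5 - 0 = 5.
Characteristic equation: λ² - (-6)λ + (5) = 0.
Discriminant = (-6)² - 4*(5) = 36 - 20 = 16.
λ = (-6 ± √16) / 2 = (-6 ± 4) / 2 = -5, -1.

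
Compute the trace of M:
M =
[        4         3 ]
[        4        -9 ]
tr(M) = 4 - 9 = -5

The trace of a square matrix is the sum of its diagonal entries.
Diagonal entries of M: M[0][0] = 4, M[1][1] = -9.
tr(M) = 4 - 9 = -5.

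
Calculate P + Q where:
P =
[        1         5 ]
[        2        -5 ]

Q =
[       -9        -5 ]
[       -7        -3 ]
P + Q =
[       -8         0 ]
[       -5        -8 ]

Matrix addition is elementwise: (P+Q)[i][j] = P[i][j] + Q[i][j].
  (P+Q)[0][0] = (1) + (-9) = -8
  (P+Q)[0][1] = (5) + (-5) = 0
  (P+Q)[1][0] = (2) + (-7) = -5
  (P+Q)[1][1] = (-5) + (-3) = -8
P + Q =
[       -8         0 ]
[       -5        -8 ]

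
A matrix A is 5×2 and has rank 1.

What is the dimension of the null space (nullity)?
1

The rank-nullity theorem for an m×n matrix states:
rank(A) + nullity(A) = n (the number of columns).
Here n = 2 and rank(A) = 1, so nullity(A) = 2 - 1 = 1.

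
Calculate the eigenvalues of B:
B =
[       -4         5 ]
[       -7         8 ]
λ = 1, 3

Solve det(B - λI) = 0. For a 2×2 matrix the characteristic equation is λ² - (trace)λ + det = 0.
trace(B) = a + d = -4 + 8 = 4.
det(B) = a*d - b*c = (-4)*(8) - (5)*(-7) = -32 + 35 = 3.
Characteristic equation: λ² - (4)λ + (3) = 0.
Discriminant = (4)² - 4*(3) = 16 - 12 = 4.
λ = (4 ± √4) / 2 = (4 ± 2) / 2 = 1, 3.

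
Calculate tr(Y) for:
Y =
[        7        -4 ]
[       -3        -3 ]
tr(Y) = 7 - 3 = 4

The trace of a square matrix is the sum of its diagonal entries.
Diagonal entries of Y: Y[0][0] = 7, Y[1][1] = -3.
tr(Y) = 7 - 3 = 4.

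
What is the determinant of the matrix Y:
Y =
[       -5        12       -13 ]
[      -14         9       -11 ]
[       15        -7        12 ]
det(Y) = 362

Expand along row 0 (cofactor expansion): det(Y) = a*(e*i - f*h) - b*(d*i - f*g) + c*(d*h - e*g), where the 3×3 is [[a, b, c], [d, e, f], [g, h, i]].
Minor M_00 = (9)*(12) - (-11)*(-7) = 108 - 77 = 31.
Minor M_01 = (-14)*(12) - (-11)*(15) = -168 + 165 = -3.
Minor M_02 = (-14)*(-7) - (9)*(15) = 98 - 135 = -37.
det(Y) = (-5)*(31) - (12)*(-3) + (-13)*(-37) = -155 + 36 + 481 = 362.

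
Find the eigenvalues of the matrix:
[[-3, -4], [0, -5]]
λ = -5 and λ = -3

Characteristic equation: det(A - λI) = 0
λ² - (trace)λ + (det) = 0
λ² - (-8)λ + (15) = 0
λ² + 8λ + 15 = 0
Solving: λ = -5, -3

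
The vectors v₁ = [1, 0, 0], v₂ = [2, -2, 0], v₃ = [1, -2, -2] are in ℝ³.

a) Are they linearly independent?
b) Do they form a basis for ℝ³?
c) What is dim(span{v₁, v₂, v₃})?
Yes independent, yes basis, dim = 3

Stack v₁, v₂, v₃ as rows of a 3×3 matrix.
[[1, 0, 0]; [2, -2, 0]; [1, -2, -2]] is already lower triangular with nonzero diagonal entries (1, -2, -2), so its determinant is the product of the diagonal entries, det = (1)·(-2)·(-2) = 4 ≠ 0, and the rows are linearly independent.
Three linearly independent vectors in ℝ³ form a basis for ℝ³, so dim(span{v₁,v₂,v₃}) = 3.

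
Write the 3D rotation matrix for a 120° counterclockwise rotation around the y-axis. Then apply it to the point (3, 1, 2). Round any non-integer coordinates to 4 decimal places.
R = [[-1/2, 0, √3/2], [0, 1, 0], [-√3/2, 0, -1/2]]; R·(3, 1, 2) = (0.2321, 1.0000, -3.5981)

Rotation matrix for 120° around y-axis:
cos(120°) = -1/2, sin(120°) = √3/2
R = [[-1/2, 0, √3/2], [0, 1, 0], [-√3/2, 0, -1/2]]
Apply to (3, 1, 2): R·[3, 1, 2]ᵀ = (0.2321, 1.0000, -3.5981)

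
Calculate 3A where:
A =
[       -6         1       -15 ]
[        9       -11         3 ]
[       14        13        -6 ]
3A =
[      -18         3       -45 ]
[       27       -33         9 ]
[       42        39       -18 ]

Scalar multiplication is elementwise: (3A)[i][j] = 3 * A[i][j].
  (3A)[0][0] = 3 * (-6) = -18
  (3A)[0][1] = 3 * (1) = 3
  (3A)[0][2] = 3 * (-15) = -45
  (3A)[1][0] = 3 * (9) = 27
  (3A)[1][1] = 3 * (-11) = -33
  (3A)[1][2] = 3 * (3) = 9
  (3A)[2][0] = 3 * (14) = 42
  (3A)[2][1] = 3 * (13) = 39
  (3A)[2][2] = 3 * (-6) = -18
3A =
[      -18         3       -45 ]
[       27       -33         9 ]
[       42        39       -18 ]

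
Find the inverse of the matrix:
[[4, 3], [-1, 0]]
[[0, -1], [1/3, 4/3]]

For [[a,b],[c,d]], inverse = (1/det)·[[d,-b],[-c,a]]
det = 4·0 - 3·-1 = 3
Inverse = (1/3)·[[0, -3], [1, 4]]
        = [[0, -1], [1/3, 4/3]]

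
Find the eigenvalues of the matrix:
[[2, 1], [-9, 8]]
λ = 5 and λ = 5

Characteristic equation: det(A - λI) = 0
λ² - (trace)λ + (det) = 0
λ² - (10)λ + (25) = 0
λ² - 10λ + 25 = 0
Solving: λ = 5, 5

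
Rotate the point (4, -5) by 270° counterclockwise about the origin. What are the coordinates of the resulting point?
(-5, -4)

Rotation matrix R(θ) = [[cos θ, -sin θ], [sin θ, cos θ]]; for θ = 270°:
R = [[0, 1], [-1, 0]]
Result: R × [4, -5]ᵀ = [0·4 + (1)·-5, -1·4 + (0)·-5]ᵀ = (-5, -4)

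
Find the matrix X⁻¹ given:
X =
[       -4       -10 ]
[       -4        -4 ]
det(X) = -24
X⁻¹ =
[      1/6     -5/12 ]
[     -1/6       1/6 ]

For a 2×2 matrix X = [[a, b], [c, d]] with det(X) ≠ 0, X⁻¹ = (1/det(X)) * [[d, -b], [-c, a]].
det(X) = (-4)*(-4) - (-10)*(-4) = 16 - 40 = -24.
X⁻¹ = (1/-24) * [[-4, 10], [4, -4]].
Dividing each entry by -24 and reducing:
X⁻¹ =
[      1/6     -5/12 ]
[     -1/6       1/6 ]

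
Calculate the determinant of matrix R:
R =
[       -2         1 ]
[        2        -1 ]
det(R) = 0

For a 2×2 matrix [[a, b], [c, d]], det = a*d - b*c.
det(R) = (-2)*(-1) - (1)*(2) = 2 - 2 = 0.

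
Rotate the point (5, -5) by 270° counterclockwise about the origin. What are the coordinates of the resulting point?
(-5, -5)

Rotation matrix R(θ) = [[cos θ, -sin θ], [sin θ, cos θ]]; for θ = 270°:
R = [[0, 1], [-1, 0]]
Result: R × [5, -5]ᵀ = [0·5 + (1)·-5, -1·5 + (0)·-5]ᵀ = (-5, -5)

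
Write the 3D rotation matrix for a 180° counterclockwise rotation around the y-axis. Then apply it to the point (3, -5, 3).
R = [[-1, 0, 0], [0, 1, 0], [0, 0, -1]]; R·(3, -5, 3) = (-3, -5, -3)

Rotation matrix for 180° around y-axis:
cos(180°) = -1, sin(180°) = 0
R = [[-1, 0, 0], [0, 1, 0], [0, 0, -1]]
Apply to (3, -5, 3): R·[3, -5, 3]ᵀ = (-3, -5, -3)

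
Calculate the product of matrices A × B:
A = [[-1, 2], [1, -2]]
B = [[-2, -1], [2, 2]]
[[6, 5], [-6, -5]]

Matrix multiplication:
C[0][0] = -1×-2 + 2×2 = 6
C[0][1] = -1×-1 + 2×2 = 5
C[1][0] = 1×-2 + -2×2 = -6
C[1][1] = 1×-1 + -2×2 = -5
Result: [[6, 5], [-6, -5]]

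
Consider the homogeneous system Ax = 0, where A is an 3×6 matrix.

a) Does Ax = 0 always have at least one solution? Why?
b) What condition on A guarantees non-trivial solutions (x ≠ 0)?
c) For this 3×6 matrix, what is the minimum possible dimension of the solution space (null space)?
a) Yes, x = 0 is always a solution. b) When A has linearly dependent columns (rank < n). c) Minimum nullity = 3.

a) x = 0 satisfies A·0 = 0, so the zero vector is always a solution.
b) Non-trivial solutions exist iff the columns of A are linearly dependent, equivalently rank(A) < n (the number of columns).
c) By rank-nullity, rank(A) + nullity(A) = n = 6. Since A has only 3 rows, rank(A) ≤ 3, so nullity(A) ≥ 6 - 3 = 3.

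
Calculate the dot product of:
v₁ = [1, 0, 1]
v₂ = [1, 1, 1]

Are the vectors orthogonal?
2, No

The dot product is the sum of products of corresponding components.
v₁·v₂ = (1)*(1) + (0)*(1) + (1)*(1) = 1 + 0 + 1 = 2.
Two vectors are orthogonal iff their dot product is 0; here the dot product is 2, so the vectors are not orthogonal.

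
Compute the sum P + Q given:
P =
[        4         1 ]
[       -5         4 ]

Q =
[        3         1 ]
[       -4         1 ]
P + Q =
[        7         2 ]
[       -9         5 ]

Matrix addition is elementwise: (P+Q)[i][j] = P[i][j] + Q[i][j].
  (P+Q)[0][0] = (4) + (3) = 7
  (P+Q)[0][1] = (1) + (1) = 2
  (P+Q)[1][0] = (-5) + (-4) = -9
  (P+Q)[1][1] = (4) + (1) = 5
P + Q =
[        7         2 ]
[       -9         5 ]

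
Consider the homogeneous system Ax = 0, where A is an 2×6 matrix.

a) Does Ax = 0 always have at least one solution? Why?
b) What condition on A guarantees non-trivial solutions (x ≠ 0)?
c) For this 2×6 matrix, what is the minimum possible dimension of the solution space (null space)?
a) Yes, x = 0 is always a solution. b) When A has linearly dependent columns (rank < n). c) Minimum nullity = 4.

a) x = 0 satisfies A·0 = 0, so the zero vector is always a solution.
b) Non-trivial solutions exist iff the columns of A are linearly dependent, equivalently rank(A) < n (the number of columns).
c) By rank-nullity, rank(A) + nullity(A) = n = 6. Since A has only 2 rows, rank(A) ≤ 2, so nullity(A) ≥ 6 - 2 = 4.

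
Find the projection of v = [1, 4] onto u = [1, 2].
[9/5, 18/5]

The projection of v onto u is proj_u(v) = ((v·u) / (u·u)) · u.
v·u = (1)*(1) + (4)*(2) = 9.
u·u = (1)*(1) + (2)*(2) = 5.
coefficient = 9 / 5 = 9/5.
proj_u(v) = 9/5 · [1, 2] = [9/5, 18/5].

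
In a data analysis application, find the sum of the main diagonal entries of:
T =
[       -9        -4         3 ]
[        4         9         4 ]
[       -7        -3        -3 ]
tr(T) = -9 + 9 - 3 = -3

The trace of a square matrix is the sum of its diagonal entries.
Diagonal entries of T: T[0][0] = -9, T[1][1] = 9, T[2][2] = -3.
tr(T) = -9 + 9 - 3 = -3.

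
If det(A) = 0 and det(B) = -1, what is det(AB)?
0

Use the multiplicative property of determinants: det(AB) = det(A)*det(B).
det(AB) = (0)*(-1) = 0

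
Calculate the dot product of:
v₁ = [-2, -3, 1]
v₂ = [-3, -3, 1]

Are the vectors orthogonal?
16, No

The dot product is the sum of products of corresponding components.
v₁·v₂ = (-2)*(-3) + (-3)*(-3) + (1)*(1) = 6 + 9 + 1 = 16.
Two vectors are orthogonal iff their dot product is 0; here the dot product is 16, so the vectors are not orthogonal.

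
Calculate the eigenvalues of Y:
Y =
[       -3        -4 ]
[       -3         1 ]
λ = -5, 3

Solve det(Y - λI) = 0. For a 2×2 matrix the characteristic equation is λ² - (trace)λ + det = 0.
trace(Y) = a + d = -3 + 1 = -2.
det(Y) = a*d - b*c = (-3)*(1) - (-4)*(-3) = -3 - 12 = -15.
Characteristic equation: λ² - (-2)λ + (-15) = 0.
Discriminant = (-2)² - 4*(-15) = 4 + 60 = 64.
λ = (-2 ± √64) / 2 = (-2 ± 8) / 2 = -5, 3.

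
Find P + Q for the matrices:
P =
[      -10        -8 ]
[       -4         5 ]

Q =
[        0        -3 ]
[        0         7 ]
P + Q =
[      -10       -11 ]
[       -4        12 ]

Matrix addition is elementwise: (P+Q)[i][j] = P[i][j] + Q[i][j].
  (P+Q)[0][0] = (-10) + (0) = -10
  (P+Q)[0][1] = (-8) + (-3) = -11
  (P+Q)[1][0] = (-4) + (0) = -4
  (P+Q)[1][1] = (5) + (7) = 12
P + Q =
[      -10       -11 ]
[       -4        12 ]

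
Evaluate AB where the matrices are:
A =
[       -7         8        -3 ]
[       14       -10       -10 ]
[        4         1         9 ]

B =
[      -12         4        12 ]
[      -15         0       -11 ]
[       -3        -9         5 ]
AB =
[      -27        -1      -187 ]
[       12       146       228 ]
[      -90       -65        82 ]

Matrix multiplication: (AB)[i][j] = sum over k of A[i][k] * B[k][j].
  (AB)[0][0] = (-7)*(-12) + (8)*(-15) + (-3)*(-3) = -27
  (AB)[0][1] = (-7)*(4) + (8)*(0) + (-3)*(-9) = -1
  (AB)[0][2] = (-7)*(12) + (8)*(-11) + (-3)*(5) = -187
  (AB)[1][0] = (14)*(-12) + (-10)*(-15) + (-10)*(-3) = 12
  (AB)[1][1] = (14)*(4) + (-10)*(0) + (-10)*(-9) = 146
  (AB)[1][2] = (14)*(12) + (-10)*(-11) + (-10)*(5) = 228
  (AB)[2][0] = (4)*(-12) + (1)*(-15) + (9)*(-3) = -90
  (AB)[2][1] = (4)*(4) + (1)*(0) + (9)*(-9) = -65
  (AB)[2][2] = (4)*(12) + (1)*(-11) + (9)*(5) = 82
AB =
[      -27        -1      -187 ]
[       12       146       228 ]
[      -90       -65        82 ]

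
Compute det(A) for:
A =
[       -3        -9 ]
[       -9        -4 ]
det(A) = -69

For a 2×2 matrix [[a, b], [c, d]], det = a*d - b*c.
det(A) = (-3)*(-4) - (-9)*(-9) = 12 - 81 = -69.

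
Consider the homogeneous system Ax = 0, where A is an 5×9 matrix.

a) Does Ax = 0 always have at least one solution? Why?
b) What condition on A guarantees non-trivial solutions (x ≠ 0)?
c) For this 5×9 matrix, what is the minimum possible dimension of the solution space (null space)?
a) Yes, x = 0 is always a solution. b) When A has linearly dependent columns (rank < n). c) Minimum nullity = 4.

a) x = 0 satisfies A·0 = 0, so the zero vector is always a solution.
b) Non-trivial solutions exist iff the columns of A are linearly dependent, equivalently rank(A) < n (the number of columns).
c) By rank-nullity, rank(A) + nullity(A) = n = 9. Since A has only 5 rows, rank(A) ≤ 5, so nullity(A) ≥ 9 - 5 = 4.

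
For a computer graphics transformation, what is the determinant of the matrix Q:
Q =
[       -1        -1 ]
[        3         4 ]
det(Q) = -1

For a 2×2 matrix [[a, b], [c, d]], det = a*d - b*c.
det(Q) = (-1)*(4) - (-1)*(3) = -4 + 3 = -1.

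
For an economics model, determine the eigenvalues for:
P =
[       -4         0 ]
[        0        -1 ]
λ = -4, -1

Solve det(P - λI) = 0. For a 2×2 matrix the characteristic equation is λ² - (trace)λ + det = 0.
trace(P) = a + d = -4 - 1 = -5.
det(P) = a*d - b*c = (-4)*(-1) - (0)*(0) = 4 - 0 = 4.
Characteristic equation: λ² - (-5)λ + (4) = 0.
Discriminant = (-5)² - 4*(4) = 25 - 16 = 9.
λ = (-5 ± √9) / 2 = (-5 ± 3) / 2 = -4, -1.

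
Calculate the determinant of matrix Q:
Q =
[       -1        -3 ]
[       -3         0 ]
det(Q) = -9

For a 2×2 matrix [[a, b], [c, d]], det = a*d - b*c.
det(Q) = (-1)*(0) - (-3)*(-3) = 0 - 9 = -9.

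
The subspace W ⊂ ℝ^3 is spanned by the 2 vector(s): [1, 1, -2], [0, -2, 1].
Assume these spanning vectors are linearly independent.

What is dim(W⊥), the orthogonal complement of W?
dim(W⊥) = 1

For any subspace W of ℝ^n, dim(W) + dim(W⊥) = n (the whole-space dimension).
Here the given 2 vectors are linearly independent, so dim(W) = 2.
Thus dim(W⊥) = n - dim(W) = 3 - 2 = 1.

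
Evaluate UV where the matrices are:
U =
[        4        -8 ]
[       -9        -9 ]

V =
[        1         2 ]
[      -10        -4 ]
UV =
[       84        40 ]
[       81        18 ]

Matrix multiplication: (UV)[i][j] = sum over k of U[i][k] * V[k][j].
  (UV)[0][0] = (4)*(1) + (-8)*(-10) = 84
  (UV)[0][1] = (4)*(2) + (-8)*(-4) = 40
  (UV)[1][0] = (-9)*(1) + (-9)*(-10) = 81
  (UV)[1][1] = (-9)*(2) + (-9)*(-4) = 18
UV =
[       84        40 ]
[       81        18 ]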